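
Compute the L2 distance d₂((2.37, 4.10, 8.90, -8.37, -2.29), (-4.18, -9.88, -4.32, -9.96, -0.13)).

√(Σ(x_i - y_i)²) = √((2.37 - (-4.18))² + (4.1 - (-9.88))² + (8.9 - (-4.32))² + (-8.37 - (-9.96))² + (-2.29 - (-0.13))²)
= √(6.55² + 13.98² + 13.22² + 1.59² + (-2.16)²) = √(42.9025 + 195.4404 + 174.7684 + 2.5281 + 4.6656) = √420.305 ≈ 20.5013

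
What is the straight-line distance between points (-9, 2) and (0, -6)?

√(Σ(x_i - y_i)²) = √((-9 - 0)² + (2 - (-6))²)
= √((-9)² + 8²) = √(81 + 64) = √145 ≈ 12.0416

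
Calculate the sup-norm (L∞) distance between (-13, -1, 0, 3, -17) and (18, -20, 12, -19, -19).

max(|x_i - y_i|) = max(|-13 - 18|, |-1 - (-20)|, |0 - 12|, |3 - (-19)|, |-17 - (-19)|) = max(31, 19, 12, 22, 2) = 31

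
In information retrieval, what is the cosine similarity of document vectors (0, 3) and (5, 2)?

With u = (0, 3), v = (5, 2):
u·v = 0·5 + 3·2 = 0 + 6 = 6.
|u| = √(0² + 3²) = √9, |v| = √(5² + 2²) = √29, so |u||v| = √(9·29) = √261.
cos θ = (u·v)/(|u||v|) = 6/√261 ≈ 0.3714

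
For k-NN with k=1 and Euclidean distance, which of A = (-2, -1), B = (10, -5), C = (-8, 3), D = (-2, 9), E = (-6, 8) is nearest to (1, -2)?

Distances: d(A) ≈ 3.1623, d(B) ≈ 9.4868, d(C) ≈ 10.2956, d(D) ≈ 11.4018, d(E) ≈ 12.2066. Nearest: A = (-2, -1) with distance 3.1623.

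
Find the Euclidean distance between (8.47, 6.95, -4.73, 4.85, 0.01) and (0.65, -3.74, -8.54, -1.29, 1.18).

√(Σ(x_i - y_i)²) = √((8.47 - 0.65)² + (6.95 - (-3.74))² + (-4.73 - (-8.54))² + (4.85 - (-1.29))² + (0.01 - 1.18)²)
= √(7.82² + 10.69² + 3.81² + 6.14² + (-1.17)²) = √(61.1524 + 114.2761 + 14.5161 + 37.6996 + 1.3689) = √229.0131 ≈ 15.1332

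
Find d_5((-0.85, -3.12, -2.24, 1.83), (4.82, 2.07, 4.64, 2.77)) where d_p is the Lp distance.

(Σ|x_i - y_i|^5)^(1/5) = (|-0.85 - 4.82|^5 + |-3.12 - 2.07|^5 + |-2.24 - 4.64|^5 + |1.83 - 2.77|^5)^(1/5)
= (5.67^5 + 5.19^5 + 6.88^5 + 0.94^5)^(1/5) ≈ (5860.2385 + 3765.6226 + 15414.9525 + 0.7339)^(1/5) = (25041.5475)^(1/5) ≈ 7.5811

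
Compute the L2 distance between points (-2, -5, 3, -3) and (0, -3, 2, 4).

(Σ|x_i - y_i|^2)^(1/2) = (|-2 - 0|^2 + |-5 - (-3)|^2 + |3 - 2|^2 + |-3 - 4|^2)^(1/2)
= (2^2 + 2^2 + 1^2 + 7^2)^(1/2) = (4 + 4 + 1 + 49)^(1/2) = (58)^(1/2) ≈ 7.6158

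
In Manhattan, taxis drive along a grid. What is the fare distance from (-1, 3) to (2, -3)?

Σ|x_i - y_i| = |-1 - 2| + |3 - (-3)| = 3 + 6 = 9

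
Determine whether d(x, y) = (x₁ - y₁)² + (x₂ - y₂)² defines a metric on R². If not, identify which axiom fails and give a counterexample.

No. The squared Euclidean distance fails the triangle inequality. Counterexample: x = (0, 0), y = (3, 1), z = (6, 2). d(x,z) = 6² + 2² = 40, but d(x,y) + d(y,z) = (3² + 1²) + (3² + 1²) = 10 + 10 = 20. Since 40 > 20, the triangle inequality is violated. (Note: √d, the ordinary Euclidean distance, IS a metric.)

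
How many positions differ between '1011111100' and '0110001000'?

Differing positions: 1, 2, 4, 5, 6, 8. Hamming distance = 6.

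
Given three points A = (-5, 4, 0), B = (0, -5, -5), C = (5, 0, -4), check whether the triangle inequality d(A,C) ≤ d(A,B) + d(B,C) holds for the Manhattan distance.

d(A,B) = 5 + 9 + 5 = 19, d(B,C) = 5 + 5 + 1 = 11, d(A,C) = 10 + 4 + 4 = 18.
d(A,C) = 18 ≤ 19 + 11 = 30. Triangle inequality is satisfied.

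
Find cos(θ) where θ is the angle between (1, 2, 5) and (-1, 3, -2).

With u = (1, 2, 5), v = (-1, 3, -2):
u·v = 1·(-1) + 2·3 + 5·(-2) = (-1) + 6 + (-10) = -5.
|u| = √(1² + 2² + 5²) = √30, |v| = √((-1)² + 3² + (-2)²) = √14, so |u||v| = √(30·14) = √420.
cos θ = (u·v)/(|u||v|) = -5/√420 ≈ -0.244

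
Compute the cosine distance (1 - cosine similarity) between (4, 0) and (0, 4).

With u = (4, 0), v = (0, 4):
u·v = 4·0 + 0·4 = 0 + 0 = 0.
|u| = √(4² + 0²) = √16, |v| = √(0² + 4²) = √16, so |u||v| = √(16·16) = √256 = 16.
cos θ = (u·v)/(|u||v|) = 0/16 = 0
Cosine distance = 1 - cos θ = 1 - 0 = 1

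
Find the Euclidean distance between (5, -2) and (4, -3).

√(Σ(x_i - y_i)²) = √((5 - 4)² + (-2 - (-3))²)
= √(1² + 1²) = √(1 + 1) = √2 ≈ 1.4142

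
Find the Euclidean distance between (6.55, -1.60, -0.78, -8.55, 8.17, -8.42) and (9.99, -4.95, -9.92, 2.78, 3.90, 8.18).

√(Σ(x_i - y_i)²) = √((6.55 - 9.99)² + (-1.6 - (-4.95))² + (-0.78 - (-9.92))² + (-8.55 - 2.78)² + (8.17 - 3.9)² + (-8.42 - 8.18)²)
= √((-3.44)² + 3.35² + 9.14² + (-11.33)² + 4.27² + (-16.6)²) = √(11.8336 + 11.2225 + 83.5396 + 128.3689 + 18.2329 + 275.56) = √528.7575 ≈ 22.9947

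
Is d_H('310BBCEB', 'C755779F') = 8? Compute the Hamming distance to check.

Differing positions: 1, 2, 3, 4, 5, 6, 7, 8. Hamming distance = 8, so the claim is true.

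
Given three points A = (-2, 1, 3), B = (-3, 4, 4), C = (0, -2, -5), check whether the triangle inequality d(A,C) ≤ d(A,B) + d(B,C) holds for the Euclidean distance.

d(A,B) = √(1² + 3² + 1²) = √11 ≈ 3.3166, d(B,C) = √(3² + 6² + 9²) = √126 ≈ 11.225, d(A,C) = √(2² + 3² + 8²) = √77 ≈ 8.775.
d(A,C) ≈ 8.775 ≤ 3.3166 + 11.225 = 14.5416. Triangle inequality is satisfied.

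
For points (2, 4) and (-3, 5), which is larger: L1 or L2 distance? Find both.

L1 = |2 - (-3)| + |4 - 5| = 5 + 1 = 6
L2 = √(5² + 1²) = √26 ≈ 5.099
L1 ≥ L2 always (equality iff movement is along one axis); L1 > L2 here.
Ratio L1/L2 = 6/√26 ≈ 1.1767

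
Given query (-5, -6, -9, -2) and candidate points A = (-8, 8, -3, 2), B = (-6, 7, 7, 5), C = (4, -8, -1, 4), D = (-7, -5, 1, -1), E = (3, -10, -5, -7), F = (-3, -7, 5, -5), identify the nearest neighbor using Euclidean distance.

Distances: d(A) ≈ 16.0312, d(B) ≈ 21.7945, d(C) ≈ 13.6015, d(D) ≈ 10.2956, d(E) = 11, d(F) ≈ 14.4914. Nearest: D = (-7, -5, 1, -1) with distance 10.2956.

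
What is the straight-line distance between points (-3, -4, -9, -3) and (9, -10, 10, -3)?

√(Σ(x_i - y_i)²) = √((-3 - 9)² + (-4 - (-10))² + (-9 - 10)² + (-3 - (-3))²)
= √((-12)² + 6² + (-19)² + 0²) = √(144 + 36 + 361 + 0) = √541 ≈ 23.2594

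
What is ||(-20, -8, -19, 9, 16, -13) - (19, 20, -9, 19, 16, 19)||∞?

max(|x_i - y_i|) = max(|-20 - 19|, |-8 - 20|, |-19 - (-9)|, |9 - 19|, |16 - 16|, |-13 - 19|) = max(39, 28, 10, 10, 0, 32) = 39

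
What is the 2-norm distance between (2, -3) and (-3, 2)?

(Σ|x_i - y_i|^2)^(1/2) = (|2 - (-3)|^2 + |-3 - 2|^2)^(1/2)
= (5^2 + 5^2)^(1/2) = (25 + 25)^(1/2) = (50)^(1/2) ≈ 7.0711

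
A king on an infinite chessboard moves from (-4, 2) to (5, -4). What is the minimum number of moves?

max(|x_i - y_i|) = max(|-4 - 5|, |2 - (-4)|) = max(9, 6) = 9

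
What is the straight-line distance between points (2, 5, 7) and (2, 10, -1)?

√(Σ(x_i - y_i)²) = √((2 - 2)² + (5 - 10)² + (7 - (-1))²)
= √(0² + (-5)² + 8²) = √(0 + 25 + 64) = √89 ≈ 9.434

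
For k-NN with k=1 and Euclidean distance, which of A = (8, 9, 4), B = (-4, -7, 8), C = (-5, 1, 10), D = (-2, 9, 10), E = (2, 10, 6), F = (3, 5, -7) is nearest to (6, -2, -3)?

Distances: d(A) ≈ 13.1909, d(B) ≈ 15.6844, d(C) ≈ 17.2916, d(D) ≈ 18.8149, d(E) ≈ 15.5242, d(F) ≈ 8.6023. Nearest: F = (3, 5, -7) with distance 8.6023.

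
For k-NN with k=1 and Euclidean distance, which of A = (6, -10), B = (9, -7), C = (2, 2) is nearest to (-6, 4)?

Distances: d(A) ≈ 18.4391, d(B) ≈ 18.6011, d(C) ≈ 8.2462. Nearest: C = (2, 2) with distance 8.2462.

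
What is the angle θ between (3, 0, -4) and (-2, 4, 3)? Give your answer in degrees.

With u = (3, 0, -4), v = (-2, 4, 3):
u·v = 3·(-2) + 0·4 + (-4)·3 = (-6) + 0 + (-12) = -18.
|u| = √(3² + 0² + (-4)²) = √25, |v| = √((-2)² + 4² + 3²) = √29, so |u||v| = √(25·29) = √725.
cos θ = (u·v)/(|u||v|) = -18/√725 ≈ -0.668503
θ = arccos(-0.668503) ≈ 131.95°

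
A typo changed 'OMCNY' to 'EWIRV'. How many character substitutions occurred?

Differing positions: 1, 2, 3, 4, 5. Hamming distance = 5.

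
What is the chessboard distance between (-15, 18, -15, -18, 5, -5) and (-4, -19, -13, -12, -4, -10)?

max(|x_i - y_i|) = max(|-15 - (-4)|, |18 - (-19)|, |-15 - (-13)|, |-18 - (-12)|, |5 - (-4)|, |-5 - (-10)|) = max(11, 37, 2, 6, 9, 5) = 37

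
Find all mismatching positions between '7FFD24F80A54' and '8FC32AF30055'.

Differing positions: 1, 3, 4, 6, 8, 10, 12. Hamming distance = 7.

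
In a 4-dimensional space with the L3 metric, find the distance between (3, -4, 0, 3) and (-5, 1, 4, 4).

(Σ|x_i - y_i|^3)^(1/3) = (|3 - (-5)|^3 + |-4 - 1|^3 + |0 - 4|^3 + |3 - 4|^3)^(1/3)
= (8^3 + 5^3 + 4^3 + 1^3)^(1/3) = (512 + 125 + 64 + 1)^(1/3) = (702)^(1/3) ≈ 8.8875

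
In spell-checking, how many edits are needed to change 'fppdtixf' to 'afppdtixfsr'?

Let D[i][j] be the edit distance between the first i characters of 'fppdtixf' and the first j characters of 'afppdtixfsr', with D[i][0] = i, D[0][j] = j, and D[i][j] = D[i-1][j-1] if the characters match, else 1 + min(D[i-1][j], D[i][j-1], D[i-1][j-1]). Filling the table (rows: prefixes of 'fppdtixf', columns: prefixes of 'afppdtixfsr'):
     ε  a  f  p  p  d  t  i  x  f  s  r
  ε  0  1  2  3  4  5  6  7  8  9 10 11
  f  1  1  1  2  3  4  5  6  7  8  9 10
  p  2  2  2  1  2  3  4  5  6  7  8  9
  p  3  3  3  2  1  2  3  4  5  6  7  8
  d  4  4  4  3  2  1  2  3  4  5  6  7
  t  5  5  5  4  3  2  1  2  3  4  5  6
  i  6  6  6  5  4  3  2  1  2  3  4  5
  x  7  7  7  6  5  4  3  2  1  2  3  4
  f  8  8  7  7  6  5  4  3  2  1  2  3
The bottom-right entry gives D[8][11] = 3, so no sequence of fewer than 3 edits works. Backtracking through the table gives one optimal edit sequence (3 edits):
  fppdtixf → afppdtixf (ins a @1)
  afppdtixf → afppdtixfs (ins s @10)
  afppdtixfs → afppdtixfsr (ins r @11)
Edit distance = 3.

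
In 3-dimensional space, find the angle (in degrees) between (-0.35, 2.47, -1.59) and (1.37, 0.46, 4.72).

With u = (-0.35, 2.47, -1.59), v = (1.37, 0.46, 4.72):
u·v = (-0.35)·1.37 + 2.47·0.46 + (-1.59)·4.72 = (-0.4795) + 1.1362 + (-7.5048) = -6.8481.
|u| = √((-0.35)² + 2.47² + (-1.59)²) = √(0.1225 + 6.1009 + 2.5281) = √8.7515, |v| = √(1.37² + 0.46² + 4.72²) = √(1.8769 + 0.2116 + 22.2784) = √24.3669.
cos θ = (u·v)/(|u||v|) = -6.8481/(√8.7515·√24.3669) ≈ -0.468952
θ = arccos(-0.468952) ≈ 117.97°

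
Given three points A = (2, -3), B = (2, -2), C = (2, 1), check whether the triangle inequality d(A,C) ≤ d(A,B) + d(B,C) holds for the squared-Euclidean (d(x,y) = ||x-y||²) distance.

d(A,B) = 0² + 1² = 1, d(B,C) = 0² + 3² = 9, d(A,C) = 0² + 4² = 16.
d(A,C) = 16 > 1 + 9 = 10. Triangle inequality is VIOLATED. (Squared-Euclidean is not a metric — this is a counterexample.)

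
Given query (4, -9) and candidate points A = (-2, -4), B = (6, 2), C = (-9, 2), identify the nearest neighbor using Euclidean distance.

Distances: d(A) ≈ 7.8102, d(B) ≈ 11.1803, d(C) ≈ 17.0294. Nearest: A = (-2, -4) with distance 7.8102.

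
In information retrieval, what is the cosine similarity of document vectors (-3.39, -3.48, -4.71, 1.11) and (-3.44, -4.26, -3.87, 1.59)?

With u = (-3.39, -3.48, -4.71, 1.11), v = (-3.44, -4.26, -3.87, 1.59):
u·v = (-3.39)·(-3.44) + (-3.48)·(-4.26) + (-4.71)·(-3.87) + 1.11·1.59 = 11.6616 + 14.8248 + 18.2277 + 1.7649 = 46.479.
|u| = √((-3.39)² + (-3.48)² + (-4.71)² + 1.11²) = √(11.4921 + 12.1104 + 22.1841 + 1.2321) = √47.0187, |v| = √((-3.44)² + (-4.26)² + (-3.87)² + 1.59²) = √(11.8336 + 18.1476 + 14.9769 + 2.5281) = √47.4862.
cos θ = (u·v)/(|u||v|) = 46.479/(√47.0187·√47.4862) ≈ 0.9836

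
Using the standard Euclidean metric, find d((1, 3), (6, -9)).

√(Σ(x_i - y_i)²) = √((1 - 6)² + (3 - (-9))²)
= √((-5)² + 12²) = √(25 + 144) = √169 = 13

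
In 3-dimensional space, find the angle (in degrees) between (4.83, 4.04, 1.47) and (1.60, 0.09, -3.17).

With u = (4.83, 4.04, 1.47), v = (1.60, 0.09, -3.17):
u·v = 4.83·1.6 + 4.04·0.09 + 1.47·(-3.17) = 7.728 + 0.3636 + (-4.6599) = 3.4317.
|u| = √(4.83² + 4.04² + 1.47²) = √(23.3289 + 16.3216 + 2.1609) = √41.8114, |v| = √(1.6² + 0.09² + (-3.17)²) = √(2.56 + 0.0081 + 10.0489) = √12.617.
cos θ = (u·v)/(|u||v|) = 3.4317/(√41.8114·√12.617) ≈ 0.149411
θ = arccos(0.149411) ≈ 81.41°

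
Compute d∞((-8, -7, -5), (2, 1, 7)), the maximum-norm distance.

max(|x_i - y_i|) = max(|-8 - 2|, |-7 - 1|, |-5 - 7|) = max(10, 8, 12) = 12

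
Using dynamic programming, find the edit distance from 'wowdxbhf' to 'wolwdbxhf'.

Let D[i][j] be the edit distance between the first i characters of 'wowdxbhf' and the first j characters of 'wolwdbxhf', with D[i][0] = i, D[0][j] = j, and D[i][j] = D[i-1][j-1] if the characters match, else 1 + min(D[i-1][j], D[i][j-1], D[i-1][j-1]). Filling the table (rows: prefixes of 'wowdxbhf', columns: prefixes of 'wolwdbxhf'):
     ε  w  o  l  w  d  b  x  h  f
  ε  0  1  2  3  4  5  6  7  8  9
  w  1  0  1  2  3  4  5  6  7  8
  o  2  1  0  1  2  3  4  5  6  7
  w  3  2  1  1  1  2  3  4  5  6
  d  4  3  2  2  2  1  2  3  4  5
  x  5  4  3  3  3  2  2  2  3  4
  b  6  5  4  4  4  3  2  3  3  4
  h  7  6  5  5  5  4  3  3  3  4
  f  8  7  6  6  6  5  4  4  4  3
The bottom-right entry gives D[8][9] = 3, so no sequence of fewer than 3 edits works. Backtracking through the table gives one optimal edit sequence (3 edits):
  wowdxbhf → wolwdxbhf (ins l @3)
  wolwdxbhf → wolwdbbhf (sub x→b @6)
  wolwdbbhf → wolwdbxhf (sub b→x @7)
Edit distance = 3.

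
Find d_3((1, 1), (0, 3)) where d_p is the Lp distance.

(Σ|x_i - y_i|^3)^(1/3) = (|1 - 0|^3 + |1 - 3|^3)^(1/3)
= (1^3 + 2^3)^(1/3) = (1 + 8)^(1/3) = (9)^(1/3) ≈ 2.0801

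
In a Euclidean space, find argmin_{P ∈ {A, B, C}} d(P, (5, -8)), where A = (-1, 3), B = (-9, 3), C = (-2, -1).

Distances: d(A) ≈ 12.53, d(B) ≈ 17.8045, d(C) ≈ 9.8995. Nearest: C = (-2, -1) with distance 9.8995.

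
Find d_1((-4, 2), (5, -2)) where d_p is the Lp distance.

Σ|x_i - y_i| = |-4 - 5| + |2 - (-2)| = 9 + 4 = 13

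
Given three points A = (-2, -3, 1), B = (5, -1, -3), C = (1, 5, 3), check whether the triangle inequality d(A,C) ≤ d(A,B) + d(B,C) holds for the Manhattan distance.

d(A,B) = 7 + 2 + 4 = 13, d(B,C) = 4 + 6 + 6 = 16, d(A,C) = 3 + 8 + 2 = 13.
d(A,C) = 13 ≤ 13 + 16 = 29. Triangle inequality is satisfied.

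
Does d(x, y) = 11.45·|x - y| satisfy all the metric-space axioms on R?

Yes. Since |x - y| is a metric on R and 11.45 > 0, the positive scalar multiple 11.45·|x - y| is also a metric: scaling by a positive constant preserves non-negativity, identity (d=0 ⟺ |x-y|=0 ⟺ x=y), symmetry, and the triangle inequality.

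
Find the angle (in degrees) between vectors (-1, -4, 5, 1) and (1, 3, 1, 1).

With u = (-1, -4, 5, 1), v = (1, 3, 1, 1):
u·v = (-1)·1 + (-4)·3 + 5·1 + 1·1 = (-1) + (-12) + 5 + 1 = -7.
|u| = √((-1)² + (-4)² + 5² + 1²) = √43, |v| = √(1² + 3² + 1² + 1²) = √12, so |u||v| = √(43·12) = √516.
cos θ = (u·v)/(|u||v|) = -7/√516 ≈ -0.308158
θ = arccos(-0.308158) ≈ 107.95°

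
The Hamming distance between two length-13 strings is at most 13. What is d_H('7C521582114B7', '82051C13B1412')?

Differing positions: 1, 2, 3, 4, 6, 7, 8, 9, 12, 13. Hamming distance = 10. The maximum possible Hamming distance for length-13 strings is 13, so d_H/13 = 10/13 ≈ 0.7692.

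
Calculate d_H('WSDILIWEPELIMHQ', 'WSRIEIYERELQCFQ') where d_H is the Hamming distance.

Differing positions: 3, 5, 7, 9, 12, 13, 14. Hamming distance = 7.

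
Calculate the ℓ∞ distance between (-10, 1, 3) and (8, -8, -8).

max(|x_i - y_i|) = max(|-10 - 8|, |1 - (-8)|, |3 - (-8)|) = max(18, 9, 11) = 18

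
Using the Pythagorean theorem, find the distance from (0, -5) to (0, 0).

√(Σ(x_i - y_i)²) = √((0 - 0)² + (-5 - 0)²)
= √(0² + (-5)²) = √(0 + 25) = √25 = 5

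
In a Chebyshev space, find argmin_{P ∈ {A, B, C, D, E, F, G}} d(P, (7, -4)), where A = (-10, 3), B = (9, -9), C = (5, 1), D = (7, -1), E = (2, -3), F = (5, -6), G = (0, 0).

Distances: d(A) = 17, d(B) = 5, d(C) = 5, d(D) = 3, d(E) = 5, d(F) = 2, d(G) = 7. Nearest: F = (5, -6) with distance 2.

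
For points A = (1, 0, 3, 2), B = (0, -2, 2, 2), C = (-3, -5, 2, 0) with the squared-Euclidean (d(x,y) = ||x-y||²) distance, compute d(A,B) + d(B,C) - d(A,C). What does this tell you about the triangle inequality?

d(A,B) = 1² + 2² + 1² + 0² = 6, d(B,C) = 3² + 3² + 0² + 2² = 22, d(A,C) = 4² + 5² + 1² + 2² = 46.
d(A,B) + d(B,C) - d(A,C) = 6 + 22 - 46 = 28 - 46 = -18. This is < 0, so the triangle inequality FAILS for these points (squared-Euclidean is not a metric).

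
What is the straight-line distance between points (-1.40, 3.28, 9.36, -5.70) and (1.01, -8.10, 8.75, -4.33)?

√(Σ(x_i - y_i)²) = √((-1.4 - 1.01)² + (3.28 - (-8.1))² + (9.36 - 8.75)² + (-5.7 - (-4.33))²)
= √((-2.41)² + 11.38² + 0.61² + (-1.37)²) = √(5.8081 + 129.5044 + 0.3721 + 1.8769) = √137.5615 ≈ 11.7287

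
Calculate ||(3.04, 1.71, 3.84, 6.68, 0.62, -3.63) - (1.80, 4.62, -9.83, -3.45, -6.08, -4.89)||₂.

√(Σ(x_i - y_i)²) = √((3.04 - 1.8)² + (1.71 - 4.62)² + (3.84 - (-9.83))² + (6.68 - (-3.45))² + (0.62 - (-6.08))² + (-3.63 - (-4.89))²)
= √(1.24² + (-2.91)² + 13.67² + 10.13² + 6.7² + 1.26²) = √(1.5376 + 8.4681 + 186.8689 + 102.6169 + 44.89 + 1.5876) = √345.9691 ≈ 18.6002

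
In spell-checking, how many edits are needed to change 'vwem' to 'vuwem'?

Let D[i][j] be the edit distance between the first i characters of 'vwem' and the first j characters of 'vuwem', with D[i][0] = i, D[0][j] = j, and D[i][j] = D[i-1][j-1] if the characters match, else 1 + min(D[i-1][j], D[i][j-1], D[i-1][j-1]). Filling the table (rows: prefixes of 'vwem', columns: prefixes of 'vuwem'):
     ε  v  u  w  e  m
  ε  0  1  2  3  4  5
  v  1  0  1  2  3  4
  w  2  1  1  1  2  3
  e  3  2  2  2  1  2
  m  4  3  3  3  2  1
The bottom-right entry gives D[4][5] = 1, so no sequence of fewer than 1 edit works. Backtracking through the table gives one optimal edit sequence (1 edit):
  vwem → vuwem (ins u @2)
Edit distance = 1.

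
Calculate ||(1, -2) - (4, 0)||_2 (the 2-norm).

(Σ|x_i - y_i|^2)^(1/2) = (|1 - 4|^2 + |-2 - 0|^2)^(1/2)
= (3^2 + 2^2)^(1/2) = (9 + 4)^(1/2) = (13)^(1/2) ≈ 3.6056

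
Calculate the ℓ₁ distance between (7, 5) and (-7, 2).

Σ|x_i - y_i| = |7 - (-7)| + |5 - 2| = 14 + 3 = 17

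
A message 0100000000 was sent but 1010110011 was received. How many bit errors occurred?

Differing positions: 1, 2, 3, 5, 6, 9, 10. Hamming distance = 7.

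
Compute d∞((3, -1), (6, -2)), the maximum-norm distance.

max(|x_i - y_i|) = max(|3 - 6|, |-1 - (-2)|) = max(3, 1) = 3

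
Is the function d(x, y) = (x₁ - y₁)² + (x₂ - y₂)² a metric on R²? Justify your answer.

No. The squared Euclidean distance fails the triangle inequality. Counterexample: x = (0, 0), y = (1, 4), z = (2, 8). d(x,z) = 2² + 8² = 68, but d(x,y) + d(y,z) = (1² + 4²) + (1² + 4²) = 17 + 17 = 34. Since 68 > 34, the triangle inequality is violated. (Note: √d, the ordinary Euclidean distance, IS a metric.)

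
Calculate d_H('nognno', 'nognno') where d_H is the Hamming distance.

Differing positions: none. Hamming distance = 0.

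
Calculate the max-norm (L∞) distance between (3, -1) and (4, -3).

max(|x_i - y_i|) = max(|3 - 4|, |-1 - (-3)|) = max(1, 2) = 2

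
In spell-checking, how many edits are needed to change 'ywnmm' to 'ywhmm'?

Let D[i][j] be the edit distance between the first i characters of 'ywnmm' and the first j characters of 'ywhmm', with D[i][0] = i, D[0][j] = j, and D[i][j] = D[i-1][j-1] if the characters match, else 1 + min(D[i-1][j], D[i][j-1], D[i-1][j-1]). Filling the table (rows: prefixes of 'ywnmm', columns: prefixes of 'ywhmm'):
     ε  y  w  h  m  m
  ε  0  1  2  3  4  5
  y  1  0  1  2  3  4
  w  2  1  0  1  2  3
  n  3  2  1  1  2  3
  m  4  3  2  2  1  2
  m  5  4  3  3  2  1
The bottom-right entry gives D[5][5] = 1, so no sequence of fewer than 1 edit works. Backtracking through the table gives one optimal edit sequence (1 edit):
  ywnmm → ywhmm (sub n→h @3)
Edit distance = 1.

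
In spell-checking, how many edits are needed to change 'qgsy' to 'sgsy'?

Let D[i][j] be the edit distance between the first i characters of 'qgsy' and the first j characters of 'sgsy', with D[i][0] = i, D[0][j] = j, and D[i][j] = D[i-1][j-1] if the characters match, else 1 + min(D[i-1][j], D[i][j-1], D[i-1][j-1]). Filling the table (rows: prefixes of 'qgsy', columns: prefixes of 'sgsy'):
     ε  s  g  s  y
  ε  0  1  2  3  4
  q  1  1  2  3  4
  g  2  2  1  2  3
  s  3  2  2  1  2
  y  4  3  3  2  1
The bottom-right entry gives D[4][4] = 1, so no sequence of fewer than 1 edit works. Backtracking through the table gives one optimal edit sequence (1 edit):
  qgsy → sgsy (sub q→s @1)
Edit distance = 1.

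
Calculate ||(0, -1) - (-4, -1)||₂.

√(Σ(x_i - y_i)²) = √((0 - (-4))² + (-1 - (-1))²)
= √(4² + 0²) = √(16 + 0) = √16 = 4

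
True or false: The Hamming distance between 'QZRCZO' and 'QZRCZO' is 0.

Differing positions: none. Hamming distance = 0, so the claim is true.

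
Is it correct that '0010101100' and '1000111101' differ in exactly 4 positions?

Differing positions: 1, 3, 6, 10. Hamming distance = 4, so the claim is true.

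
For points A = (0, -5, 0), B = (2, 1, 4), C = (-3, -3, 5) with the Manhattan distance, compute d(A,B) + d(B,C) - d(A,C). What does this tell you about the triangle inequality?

d(A,B) = 2 + 6 + 4 = 12, d(B,C) = 5 + 4 + 1 = 10, d(A,C) = 3 + 2 + 5 = 10.
d(A,B) + d(B,C) - d(A,C) = 12 + 10 - 10 = 22 - 10 = 12. This is ≥ 0, so the triangle inequality holds for these points.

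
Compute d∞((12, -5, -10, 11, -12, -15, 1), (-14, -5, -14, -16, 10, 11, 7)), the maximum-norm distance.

max(|x_i - y_i|) = max(|12 - (-14)|, |-5 - (-5)|, |-10 - (-14)|, |11 - (-16)|, |-12 - 10|, |-15 - 11|, |1 - 7|) = max(26, 0, 4, 27, 22, 26, 6) = 27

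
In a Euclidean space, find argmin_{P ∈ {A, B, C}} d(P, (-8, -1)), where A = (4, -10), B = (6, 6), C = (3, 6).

Distances: d(A) = 15, d(B) ≈ 15.6525, d(C) ≈ 13.0384. Nearest: C = (3, 6) with distance 13.0384.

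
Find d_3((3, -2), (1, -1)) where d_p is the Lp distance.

(Σ|x_i - y_i|^3)^(1/3) = (|3 - 1|^3 + |-2 - (-1)|^3)^(1/3)
= (2^3 + 1^3)^(1/3) = (8 + 1)^(1/3) = (9)^(1/3) ≈ 2.0801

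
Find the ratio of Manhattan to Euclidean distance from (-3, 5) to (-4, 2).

L1 = |-3 - (-4)| + |5 - 2| = 1 + 3 = 4
L2 = √(1² + 3²) = √10 ≈ 3.1623
L1 ≥ L2 always (equality iff movement is along one axis); L1 > L2 here.
Ratio L1/L2 = 4/√10 ≈ 1.2649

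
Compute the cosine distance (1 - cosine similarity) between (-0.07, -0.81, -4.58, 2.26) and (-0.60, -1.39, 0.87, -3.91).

With u = (-0.07, -0.81, -4.58, 2.26), v = (-0.60, -1.39, 0.87, -3.91):
u·v = (-0.07)·(-0.6) + (-0.81)·(-1.39) + (-4.58)·0.87 + 2.26·(-3.91) = 0.042 + 1.1259 + (-3.9846) + (-8.8366) = -11.6533.
|u| = √((-0.07)² + (-0.81)² + (-4.58)² + 2.26²) = √(0.0049 + 0.6561 + 20.9764 + 5.1076) = √26.745, |v| = √((-0.6)² + (-1.39)² + 0.87² + (-3.91)²) = √(0.36 + 1.9321 + 0.7569 + 15.2881) = √18.3371.
cos θ = (u·v)/(|u||v|) = -11.6533/(√26.745·√18.3371) ≈ -0.5262
Cosine distance = 1 - cos θ ≈ 1 - (-0.5262) = 1.5262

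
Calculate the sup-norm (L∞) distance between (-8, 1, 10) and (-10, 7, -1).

max(|x_i - y_i|) = max(|-8 - (-10)|, |1 - 7|, |10 - (-1)|) = max(2, 6, 11) = 11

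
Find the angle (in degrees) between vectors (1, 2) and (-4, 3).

With u = (1, 2), v = (-4, 3):
u·v = 1·(-4) + 2·3 = (-4) + 6 = 2.
|u| = √(1² + 2²) = √5, |v| = √((-4)² + 3²) = √25, so |u||v| = √(5·25) = √125.
cos θ = (u·v)/(|u||v|) = 2/√125 ≈ 0.178885
θ = arccos(0.178885) ≈ 79.7°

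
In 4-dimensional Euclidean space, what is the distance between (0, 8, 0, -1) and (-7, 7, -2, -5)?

√(Σ(x_i - y_i)²) = √((0 - (-7))² + (8 - 7)² + (0 - (-2))² + (-1 - (-5))²)
= √(7² + 1² + 2² + 4²) = √(49 + 1 + 4 + 16) = √70 ≈ 8.3666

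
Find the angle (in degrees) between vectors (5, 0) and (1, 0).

With u = (5, 0), v = (1, 0):
u·v = 5·1 + 0·0 = 5 + 0 = 5.
|u| = √(5² + 0²) = √25, |v| = √(1² + 0²) = √1, so |u||v| = √(25·1) = √25 = 5.
cos θ = (u·v)/(|u||v|) = 5/5 = 1 (the vectors are parallel, pointing the same way)
θ = arccos(1) = 0°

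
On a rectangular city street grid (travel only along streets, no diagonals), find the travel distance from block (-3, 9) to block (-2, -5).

Σ|x_i - y_i| = |-3 - (-2)| + |9 - (-5)| = 1 + 14 = 15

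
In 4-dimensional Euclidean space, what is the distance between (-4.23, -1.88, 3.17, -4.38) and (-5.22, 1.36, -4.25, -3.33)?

√(Σ(x_i - y_i)²) = √((-4.23 - (-5.22))² + (-1.88 - 1.36)² + (3.17 - (-4.25))² + (-4.38 - (-3.33))²)
= √(0.99² + (-3.24)² + 7.42² + (-1.05)²) = √(0.9801 + 10.4976 + 55.0564 + 1.1025) = √67.6366 ≈ 8.2241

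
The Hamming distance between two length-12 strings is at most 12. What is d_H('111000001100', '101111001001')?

Differing positions: 2, 4, 5, 6, 10, 12. Hamming distance = 6. The maximum possible Hamming distance for length-12 strings is 12, so d_H/12 = 6/12 = 0.5.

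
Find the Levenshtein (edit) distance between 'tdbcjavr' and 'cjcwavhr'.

Let D[i][j] be the edit distance between the first i characters of 'tdbcjavr' and the first j characters of 'cjcwavhr', with D[i][0] = i, D[0][j] = j, and D[i][j] = D[i-1][j-1] if the characters match, else 1 + min(D[i-1][j], D[i][j-1], D[i-1][j-1]). Filling the table (rows: prefixes of 'tdbcjavr', columns: prefixes of 'cjcwavhr'):
     ε  c  j  c  w  a  v  h  r
  ε  0  1  2  3  4  5  6  7  8
  t  1  1  2  3  4  5  6  7  8
  d  2  2  2  3  4  5  6  7  8
  b  3  3  3  3  4  5  6  7  8
  c  4  3  4  3  4  5  6  7  8
  j  5  4  3  4  4  5  6  7  8
  a  6  5  4  4  5  4  5  6  7
  v  7  6  5  5  5  5  4  5  6
  r  8  7  6  6  6  6  5  5  5
The bottom-right entry gives D[8][8] = 5, so no sequence of fewer than 5 edits works. Backtracking through the table gives one optimal edit sequence (5 edits):
  tdbcjavr → dbcjavr (del t @1)
  dbcjavr → cbcjavr (sub d→c @1)
  cbcjavr → cjcjavr (sub b→j @2)
  cjcjavr → cjcwavr (sub j→w @4)
  cjcwavr → cjcwavhr (ins h @7)
Edit distance = 5.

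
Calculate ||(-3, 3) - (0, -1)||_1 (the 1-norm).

Σ|x_i - y_i| = |-3 - 0| + |3 - (-1)| = 3 + 4 = 7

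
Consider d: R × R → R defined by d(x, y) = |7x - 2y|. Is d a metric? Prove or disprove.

No. d fails symmetry: d(9, 4) = |7·9 - 2·4| = |55| = 55, but d(4, 9) = |7·4 - 2·9| = |10| = 10. Since 55 ≠ 10, d(x,y) ≠ d(y,x) in general.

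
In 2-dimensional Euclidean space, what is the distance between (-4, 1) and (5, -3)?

√(Σ(x_i - y_i)²) = √((-4 - 5)² + (1 - (-3))²)
= √((-9)² + 4²) = √(81 + 16) = √97 ≈ 9.8489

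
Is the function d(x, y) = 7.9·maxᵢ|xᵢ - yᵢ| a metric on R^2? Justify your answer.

Yes. The L∞ (Chebyshev) norm induces a metric on R^2, and multiplying a metric by a positive constant 7.9 > 0 preserves all four axioms: non-negativity (7.9·||x-y|| ≥ 0), identity (7.9·||x-y|| = 0 ⟺ ||x-y|| = 0 ⟺ x = y), symmetry (||x-y|| = ||y-x||), and the triangle inequality (7.9·||x-z|| ≤ 7.9·||x-y|| + 7.9·||y-z||). So d is a metric.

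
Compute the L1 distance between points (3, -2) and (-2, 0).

Σ|x_i - y_i| = |3 - (-2)| + |-2 - 0| = 5 + 2 = 7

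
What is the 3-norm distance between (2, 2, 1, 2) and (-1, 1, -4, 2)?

(Σ|x_i - y_i|^3)^(1/3) = (|2 - (-1)|^3 + |2 - 1|^3 + |1 - (-4)|^3 + |2 - 2|^3)^(1/3)
= (3^3 + 1^3 + 5^3 + 0^3)^(1/3) = (27 + 1 + 125 + 0)^(1/3) = (153)^(1/3) ≈ 5.3485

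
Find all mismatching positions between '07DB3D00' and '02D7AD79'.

Differing positions: 2, 4, 5, 7, 8. Hamming distance = 5.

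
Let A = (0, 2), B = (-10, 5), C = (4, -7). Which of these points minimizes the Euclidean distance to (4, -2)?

Distances: d(A) ≈ 5.6569, d(B) ≈ 15.6525, d(C) = 5. Nearest: C = (4, -7) with distance 5.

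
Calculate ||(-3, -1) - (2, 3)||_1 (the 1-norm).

Σ|x_i - y_i| = |-3 - 2| + |-1 - 3| = 5 + 4 = 9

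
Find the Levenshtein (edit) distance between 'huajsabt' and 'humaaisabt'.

Let D[i][j] be the edit distance between the first i characters of 'huajsabt' and the first j characters of 'humaaisabt', with D[i][0] = i, D[0][j] = j, and D[i][j] = D[i-1][j-1] if the characters match, else 1 + min(D[i-1][j], D[i][j-1], D[i-1][j-1]). Filling the table (rows: prefixes of 'huajsabt', columns: prefixes of 'humaaisabt'):
     ε  h  u  m  a  a  i  s  a  b  t
  ε  0  1  2  3  4  5  6  7  8  9 10
  h  1  0  1  2  3  4  5  6  7  8  9
  u  2  1  0  1  2  3  4  5  6  7  8
  a  3  2  1  1  1  2  3  4  5  6  7
  j  4  3  2  2  2  2  3  4  5  6  7
  s  5  4  3  3  3  3  3  3  4  5  6
  a  6  5  4  4  3  3  4  4  3  4  5
  b  7  6  5  5  4  4  4  5  4  3  4
  t  8  7  6  6  5  5  5  5  5  4  3
The bottom-right entry gives D[8][10] = 3, so no sequence of fewer than 3 edits works. Backtracking through the table gives one optimal edit sequence (3 edits):
  huajsabt → humajsabt (ins m @3)
  humajsabt → humaajsabt (ins a @4)
  humaajsabt → humaaisabt (sub j→i @6)
Edit distance = 3.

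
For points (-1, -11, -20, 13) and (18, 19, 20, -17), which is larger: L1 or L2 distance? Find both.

L1 = |-1 - 18| + |-11 - 19| + |-20 - 20| + |13 - (-17)| = 19 + 30 + 40 + 30 = 119
L2 = √(19² + 30² + 40² + 30²) = √3761 ≈ 61.327
L1 ≥ L2 always (equality iff movement is along one axis); L1 > L2 here.
Ratio L1/L2 = 119/√3761 ≈ 1.9404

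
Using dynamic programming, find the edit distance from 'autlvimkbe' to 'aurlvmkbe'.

Let D[i][j] be the edit distance between the first i characters of 'autlvimkbe' and the first j characters of 'aurlvmkbe', with D[i][0] = i, D[0][j] = j, and D[i][j] = D[i-1][j-1] if the characters match, else 1 + min(D[i-1][j], D[i][j-1], D[i-1][j-1]). Filling the table (rows: prefixes of 'autlvimkbe', columns: prefixes of 'aurlvmkbe'):
     ε  a  u  r  l  v  m  k  b  e
  ε  0  1  2  3  4  5  6  7  8  9
  a  1  0  1  2  3  4  5  6  7  8
  u  2  1  0  1  2  3  4  5  6  7
  t  3  2  1  1  2  3  4  5  6  7
  l  4  3  2  2  1  2  3  4  5  6
  v  5  4  3  3  2  1  2  3  4  5
  i  6  5  4  4  3  2  2  3  4  5
  m  7  6  5  5  4  3  2  3  4  5
  k  8  7  6  6  5  4  3  2  3  4
  b  9  8  7  7  6  5  4  3  2  3
  e 10  9  8  8  7  6  5  4  3  2
The bottom-right entry gives D[10][9] = 2, so no sequence of fewer than 2 edits works. Backtracking through the table gives one optimal edit sequence (2 edits):
  autlvimkbe → aurlvimkbe (sub t→r @3)
  aurlvimkbe → aurlvmkbe (del i @6)
Edit distance = 2.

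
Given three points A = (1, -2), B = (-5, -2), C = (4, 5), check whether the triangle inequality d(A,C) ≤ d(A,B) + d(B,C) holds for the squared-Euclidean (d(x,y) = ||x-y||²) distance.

d(A,B) = 6² + 0² = 36, d(B,C) = 9² + 7² = 130, d(A,C) = 3² + 7² = 58.
d(A,C) = 58 ≤ 36 + 130 = 166. Triangle inequality is satisfied.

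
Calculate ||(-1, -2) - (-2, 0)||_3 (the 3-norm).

(Σ|x_i - y_i|^3)^(1/3) = (|-1 - (-2)|^3 + |-2 - 0|^3)^(1/3)
= (1^3 + 2^3)^(1/3) = (1 + 8)^(1/3) = (9)^(1/3) ≈ 2.0801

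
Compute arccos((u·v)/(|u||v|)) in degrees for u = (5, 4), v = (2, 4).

With u = (5, 4), v = (2, 4):
u·v = 5·2 + 4·4 = 10 + 16 = 26.
|u| = √(5² + 4²) = √41, |v| = √(2² + 4²) = √20, so |u||v| = √(41·20) = √820.
cos θ = (u·v)/(|u||v|) = 26/√820 ≈ 0.907959
θ = arccos(0.907959) ≈ 24.78°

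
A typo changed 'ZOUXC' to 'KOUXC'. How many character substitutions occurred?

Differing positions: 1. Hamming distance = 1.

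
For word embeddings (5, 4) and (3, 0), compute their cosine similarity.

With u = (5, 4), v = (3, 0):
u·v = 5·3 + 4·0 = 15 + 0 = 15.
|u| = √(5² + 4²) = √41, |v| = √(3² + 0²) = √9, so |u||v| = √(41·9) = √369.
cos θ = (u·v)/(|u||v|) = 15/√369 ≈ 0.7809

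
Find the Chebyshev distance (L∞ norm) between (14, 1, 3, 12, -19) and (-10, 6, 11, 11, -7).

max(|x_i - y_i|) = max(|14 - (-10)|, |1 - 6|, |3 - 11|, |12 - 11|, |-19 - (-7)|) = max(24, 5, 8, 1, 12) = 24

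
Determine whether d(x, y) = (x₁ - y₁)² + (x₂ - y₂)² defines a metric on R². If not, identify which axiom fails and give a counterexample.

No. The squared Euclidean distance fails the triangle inequality. Counterexample: x = (0, 0), y = (3, 4), z = (6, 8). d(x,z) = 6² + 8² = 100, but d(x,y) + d(y,z) = (3² + 4²) + (3² + 4²) = 25 + 25 = 50. Since 100 > 50, the triangle inequality is violated. (Note: √d, the ordinary Euclidean distance, IS a metric.)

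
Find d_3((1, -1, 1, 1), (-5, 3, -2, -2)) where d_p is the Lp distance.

(Σ|x_i - y_i|^3)^(1/3) = (|1 - (-5)|^3 + |-1 - 3|^3 + |1 - (-2)|^3 + |1 - (-2)|^3)^(1/3)
= (6^3 + 4^3 + 3^3 + 3^3)^(1/3) = (216 + 64 + 27 + 27)^(1/3) = (334)^(1/3) ≈ 6.9382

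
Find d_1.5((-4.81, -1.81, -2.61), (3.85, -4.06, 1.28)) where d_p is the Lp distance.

(Σ|x_i - y_i|^1.5)^(1/1.5) = (|-4.81 - 3.85|^1.5 + |-1.81 - (-4.06)|^1.5 + |-2.61 - 1.28|^1.5)^(1/1.5)
= (8.66^1.5 + 2.25^1.5 + 3.89^1.5)^(1/1.5) ≈ (25.4845 + 3.375 + 7.6723)^(1/1.5) = (36.5318)^(1/1.5) ≈ 11.0098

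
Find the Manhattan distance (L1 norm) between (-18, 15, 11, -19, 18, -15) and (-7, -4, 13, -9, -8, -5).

Σ|x_i - y_i| = |-18 - (-7)| + |15 - (-4)| + |11 - 13| + |-19 - (-9)| + |18 - (-8)| + |-15 - (-5)| = 11 + 19 + 2 + 10 + 26 + 10 = 78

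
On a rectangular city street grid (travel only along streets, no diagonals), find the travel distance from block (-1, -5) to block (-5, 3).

Σ|x_i - y_i| = |-1 - (-5)| + |-5 - 3| = 4 + 8 = 12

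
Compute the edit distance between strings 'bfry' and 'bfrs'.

Let D[i][j] be the edit distance between the first i characters of 'bfry' and the first j characters of 'bfrs', with D[i][0] = i, D[0][j] = j, and D[i][j] = D[i-1][j-1] if the characters match, else 1 + min(D[i-1][j], D[i][j-1], D[i-1][j-1]). Filling the table (rows: prefixes of 'bfry', columns: prefixes of 'bfrs'):
     ε  b  f  r  s
  ε  0  1  2  3  4
  b  1  0  1  2  3
  f  2  1  0  1  2
  r  3  2  1  0  1
  y  4  3  2  1  1
The bottom-right entry gives D[4][4] = 1, so no sequence of fewer than 1 edit works. Backtracking through the table gives one optimal edit sequence (1 edit):
  bfry → bfrs (sub y→s @4)
Edit distance = 1.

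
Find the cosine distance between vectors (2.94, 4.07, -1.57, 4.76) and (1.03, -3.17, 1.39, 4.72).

With u = (2.94, 4.07, -1.57, 4.76), v = (1.03, -3.17, 1.39, 4.72):
u·v = 2.94·1.03 + 4.07·(-3.17) + (-1.57)·1.39 + 4.76·4.72 = 3.0282 + (-12.9019) + (-2.1823) + 22.4672 = 10.4112.
|u| = √(2.94² + 4.07² + (-1.57)² + 4.76²) = √(8.6436 + 16.5649 + 2.4649 + 22.6576) = √50.331, |v| = √(1.03² + (-3.17)² + 1.39² + 4.72²) = √(1.0609 + 10.0489 + 1.9321 + 22.2784) = √35.3203.
cos θ = (u·v)/(|u||v|) = 10.4112/(√50.331·√35.3203) ≈ 0.2469
Cosine distance = 1 - cos θ ≈ 1 - 0.2469 = 0.7531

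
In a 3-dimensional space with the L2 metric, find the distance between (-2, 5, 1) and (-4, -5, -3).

(Σ|x_i - y_i|^2)^(1/2) = (|-2 - (-4)|^2 + |5 - (-5)|^2 + |1 - (-3)|^2)^(1/2)
= (2^2 + 10^2 + 4^2)^(1/2) = (4 + 100 + 16)^(1/2) = (120)^(1/2) ≈ 10.9545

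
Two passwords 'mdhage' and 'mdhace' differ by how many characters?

Differing positions: 5. Hamming distance = 1.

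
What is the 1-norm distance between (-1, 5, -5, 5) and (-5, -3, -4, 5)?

Σ|x_i - y_i| = |-1 - (-5)| + |5 - (-3)| + |-5 - (-4)| + |5 - 5| = 4 + 8 + 1 + 0 = 13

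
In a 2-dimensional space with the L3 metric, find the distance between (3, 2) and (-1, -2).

(Σ|x_i - y_i|^3)^(1/3) = (|3 - (-1)|^3 + |2 - (-2)|^3)^(1/3)
= (4^3 + 4^3)^(1/3) = (64 + 64)^(1/3) = (128)^(1/3) ≈ 5.0397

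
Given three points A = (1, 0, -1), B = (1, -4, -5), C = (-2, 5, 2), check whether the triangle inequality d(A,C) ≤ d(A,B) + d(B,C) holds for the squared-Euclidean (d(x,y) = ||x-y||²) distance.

d(A,B) = 0² + 4² + 4² = 32, d(B,C) = 3² + 9² + 7² = 139, d(A,C) = 3² + 5² + 3² = 43.
d(A,C) = 43 ≤ 32 + 139 = 171. Triangle inequality is satisfied.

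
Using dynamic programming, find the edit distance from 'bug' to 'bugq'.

Let D[i][j] be the edit distance between the first i characters of 'bug' and the first j characters of 'bugq', with D[i][0] = i, D[0][j] = j, and D[i][j] = D[i-1][j-1] if the characters match, else 1 + min(D[i-1][j], D[i][j-1], D[i-1][j-1]). Filling the table (rows: prefixes of 'bug', columns: prefixes of 'bugq'):
     ε  b  u  g  q
  ε  0  1  2  3  4
  b  1  0  1  2  3
  u  2  1  0  1  2
  g  3  2  1  0  1
The bottom-right entry gives D[3][4] = 1, so no sequence of fewer than 1 edit works. Backtracking through the table gives one optimal edit sequence (1 edit):
  bug → bugq (ins q @4)
Edit distance = 1.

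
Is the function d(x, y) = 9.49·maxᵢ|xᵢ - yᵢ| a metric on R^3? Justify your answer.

Yes. The L∞ (Chebyshev) norm induces a metric on R^3, and multiplying a metric by a positive constant 9.49 > 0 preserves all four axioms: non-negativity (9.49·||x-y|| ≥ 0), identity (9.49·||x-y|| = 0 ⟺ ||x-y|| = 0 ⟺ x = y), symmetry (||x-y|| = ||y-x||), and the triangle inequality (9.49·||x-z|| ≤ 9.49·||x-y|| + 9.49·||y-z||). So d is a metric.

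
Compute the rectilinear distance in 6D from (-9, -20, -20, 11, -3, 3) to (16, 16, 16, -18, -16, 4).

Σ|x_i - y_i| = |-9 - 16| + |-20 - 16| + |-20 - 16| + |11 - (-18)| + |-3 - (-16)| + |3 - 4| = 25 + 36 + 36 + 29 + 13 + 1 = 140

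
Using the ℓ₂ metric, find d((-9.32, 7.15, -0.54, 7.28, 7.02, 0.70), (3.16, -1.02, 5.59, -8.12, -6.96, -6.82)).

√(Σ(x_i - y_i)²) = √((-9.32 - 3.16)² + (7.15 - (-1.02))² + (-0.54 - 5.59)² + (7.28 - (-8.12))² + (7.02 - (-6.96))² + (0.7 - (-6.82))²)
= √((-12.48)² + 8.17² + (-6.13)² + 15.4² + 13.98² + 7.52²) = √(155.7504 + 66.7489 + 37.5769 + 237.16 + 195.4404 + 56.5504) = √749.227 ≈ 27.372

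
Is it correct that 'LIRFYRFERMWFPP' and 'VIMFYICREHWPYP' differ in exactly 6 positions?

Differing positions: 1, 3, 6, 7, 8, 9, 10, 12, 13. Hamming distance = 9, so the claim that d_H = 6 is false.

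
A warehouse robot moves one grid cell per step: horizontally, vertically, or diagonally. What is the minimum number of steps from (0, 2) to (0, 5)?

max(|x_i - y_i|) = max(|0 - 0|, |2 - 5|) = max(0, 3) = 3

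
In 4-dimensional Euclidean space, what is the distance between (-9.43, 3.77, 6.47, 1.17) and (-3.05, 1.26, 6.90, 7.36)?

√(Σ(x_i - y_i)²) = √((-9.43 - (-3.05))² + (3.77 - 1.26)² + (6.47 - 6.9)² + (1.17 - 7.36)²)
= √((-6.38)² + 2.51² + (-0.43)² + (-6.19)²) = √(40.7044 + 6.3001 + 0.1849 + 38.3161) = √85.5055 ≈ 9.2469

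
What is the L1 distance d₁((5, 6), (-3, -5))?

Σ|x_i - y_i| = |5 - (-3)| + |6 - (-5)| = 8 + 11 = 19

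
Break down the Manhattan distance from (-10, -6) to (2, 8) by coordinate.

Σ|x_i - y_i| = |-10 - 2| + |-6 - 8| = 12 + 14 = 26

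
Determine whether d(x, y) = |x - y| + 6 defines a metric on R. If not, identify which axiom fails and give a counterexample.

No. d fails identity of indiscernibles (specifically d(x,x) = 0): d(7, 7) = |7 - 7| + 6 = 0 + 6 = 6 ≠ 0.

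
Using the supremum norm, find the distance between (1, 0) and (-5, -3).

max(|x_i - y_i|) = max(|1 - (-5)|, |0 - (-3)|) = max(6, 3) = 6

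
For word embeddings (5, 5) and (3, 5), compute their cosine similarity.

With u = (5, 5), v = (3, 5):
u·v = 5·3 + 5·5 = 15 + 25 = 40.
|u| = √(5² + 5²) = √50, |v| = √(3² + 5²) = √34, so |u||v| = √(50·34) = √1700.
cos θ = (u·v)/(|u||v|) = 40/√1700 ≈ 0.9701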